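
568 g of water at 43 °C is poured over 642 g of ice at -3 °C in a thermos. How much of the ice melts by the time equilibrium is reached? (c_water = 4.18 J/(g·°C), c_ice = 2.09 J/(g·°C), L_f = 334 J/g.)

m_melted ≈ 294 g

Cooling the water to 0 °C releases 568×4.18×43 = 102092 J.
Warming the ice to 0 °C takes 642×2.09×3 = 4025.3 J, leaving 98067 J for melting.
To melt every bit of ice: 642×334 = 214428 J.
That's not enough to melt it all — equilibrium is at 0 °C with ice remaining.
Mass melted = 98067/334 ≈ 293.6 g.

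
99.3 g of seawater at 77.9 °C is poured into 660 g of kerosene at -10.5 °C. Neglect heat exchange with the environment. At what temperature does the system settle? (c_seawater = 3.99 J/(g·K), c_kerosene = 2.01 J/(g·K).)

T_f ≈ 9.8 °C

Conservation of energy gives ΣQ = 0:
99.3×3.99×(T − 77.9) + 660×2.01×(T − (-10.5)) = 0
396.21(T − 77.9) + 1326.6(T − (-10.5)) = 0
1722.8 T = 16935
T = 16935/1722.8 ≈ 9.83 °C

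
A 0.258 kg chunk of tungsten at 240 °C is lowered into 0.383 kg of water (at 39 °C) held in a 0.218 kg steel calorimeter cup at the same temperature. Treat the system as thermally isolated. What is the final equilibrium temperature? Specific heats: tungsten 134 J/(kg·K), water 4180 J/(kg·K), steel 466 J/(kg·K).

Setting the total heat transfer to zero:
0.258×134×(T − 240) + 0.383×4180×(T − 39) + 0.218×466×(T − 39) = 0
34.57(T − 240) + 1600.9(T − 39) + 101.59(T − 39) = 0
1737.1 T = 74696
T = 74696/1737.1 ≈ 43.00 °C

T_f ≈ 43.0 °C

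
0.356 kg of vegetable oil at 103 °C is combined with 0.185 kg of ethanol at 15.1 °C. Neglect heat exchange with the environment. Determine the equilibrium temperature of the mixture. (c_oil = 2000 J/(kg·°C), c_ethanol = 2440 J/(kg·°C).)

T_f ≈ 68.9 °C

Net heat exchanged in the isolated system is zero:
0.356*2000*(T − 103) + 0.185*2440*(T − 15.1) = 0
1163.4 T = 80152
T ≈ 68.89 °C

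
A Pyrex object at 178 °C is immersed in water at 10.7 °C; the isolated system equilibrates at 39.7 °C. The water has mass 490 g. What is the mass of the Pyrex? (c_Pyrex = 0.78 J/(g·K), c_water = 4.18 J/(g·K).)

m ≈ 551 g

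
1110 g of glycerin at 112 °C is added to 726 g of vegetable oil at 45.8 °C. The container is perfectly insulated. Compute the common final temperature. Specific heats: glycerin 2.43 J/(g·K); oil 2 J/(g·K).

Taking heat into each body as positive, Σ m c ΔT = 0:
1110*2.43*(T − 112) + 726*2*(T − 45.8) = 0
2697.3(T − 112) + 1452(T − 45.8) = 0
(2697.3 + 1452) T = 2697.3*112 + 1452*45.8
T ≈ 88.83 °C

T_f ≈ 88.8 °C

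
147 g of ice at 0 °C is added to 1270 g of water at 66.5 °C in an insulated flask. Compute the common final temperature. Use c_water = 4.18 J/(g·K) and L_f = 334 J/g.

T_f ≈ 51.3 °C

Energy balance with sensible and latent terms:
latent heat to melt: 147×334 = 49098; meltwater 0→T: 147×4.18×T = 614.46 T; water: 5308.6(T − 66.5)
5923.1 T = 353022 − 49098 = 303924
T ≈ 51.31 °C. Since T > 0 °C, the all-ice-melts assumption holds.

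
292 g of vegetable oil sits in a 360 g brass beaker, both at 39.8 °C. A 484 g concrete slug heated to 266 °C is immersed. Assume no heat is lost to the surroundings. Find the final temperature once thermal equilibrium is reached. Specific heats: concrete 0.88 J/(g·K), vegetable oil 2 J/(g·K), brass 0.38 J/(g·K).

Setting the total heat transfer to zero:
484*0.88*(T − 266) + 292*2*(T − 39.8) + 360*0.38*(T − 39.8) = 0
(425.92 + 584 + 136.8) T = 425.92*266 + 584*39.8 + 136.8*39.8
T ≈ 123.82 °C

T_f ≈ 123.8 °C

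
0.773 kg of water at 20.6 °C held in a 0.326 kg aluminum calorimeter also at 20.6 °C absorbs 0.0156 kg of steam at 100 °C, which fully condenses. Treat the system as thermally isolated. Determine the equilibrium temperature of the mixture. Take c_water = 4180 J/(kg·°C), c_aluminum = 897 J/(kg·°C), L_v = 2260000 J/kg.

T_f ≈ 31.9 °C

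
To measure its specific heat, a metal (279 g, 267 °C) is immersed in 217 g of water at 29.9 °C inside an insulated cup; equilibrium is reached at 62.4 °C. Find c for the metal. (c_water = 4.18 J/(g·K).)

m_s c (T_s − T_f) = m_water c_water (T_f − T_0):
279×c×(267 − 62.4) = 217×4.18×(62.4 − 29.9)
57083 c = 29479  ⇒  c ≈ 0.5164 J/(g·K)

c ≈ 0.516 J/(g·K)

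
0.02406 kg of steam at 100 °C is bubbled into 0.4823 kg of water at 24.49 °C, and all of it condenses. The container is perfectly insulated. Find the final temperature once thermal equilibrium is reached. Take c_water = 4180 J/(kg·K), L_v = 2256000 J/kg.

T_f ≈ 53.7 °C

Heat gained plus heat lost sum to zero:
latent heat released on condensation: 0.02406×2256000 = 54279
  condensed water 100 °C→T: 100.57(T − 100)
  water warms: 0.4823×4180×(T − 24.49) = 2016(T − 24.49)
2116.6 T = 54279 + 10057 + 49372 = 113709
T ≈ 53.72 °C, under the boiling point, so the assumption holds.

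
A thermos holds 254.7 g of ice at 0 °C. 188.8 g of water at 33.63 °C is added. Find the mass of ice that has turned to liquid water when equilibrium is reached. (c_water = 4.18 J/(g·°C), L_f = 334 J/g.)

m_melted ≈ 79.5 g

Heat available from the water dropping to 0 °C: 188.8·4.18·33.63 = 26540 J.
Melting all 254.7 g of ice would need 254.7·334 = 85070 J.
That's not enough to melt it all — equilibrium is at 0 °C with ice remaining.
Mass melted = 26540/334 ≈ 79.46 g.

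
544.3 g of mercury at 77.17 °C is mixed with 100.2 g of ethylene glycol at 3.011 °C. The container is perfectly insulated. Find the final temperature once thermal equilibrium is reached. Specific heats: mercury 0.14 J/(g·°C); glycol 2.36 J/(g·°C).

Heat gained plus heat lost sum to zero:
544.3×0.14×(T − 77.17) + 100.2×2.36×(T − 3.011) = 0
76.2(T − 77.17) + 236.47(T − 3.011) = 0
(76.2 + 236.47) T = 76.2×77.17 + 236.47×3.011
T ≈ 21.08 °C

T_f ≈ 21.1 °C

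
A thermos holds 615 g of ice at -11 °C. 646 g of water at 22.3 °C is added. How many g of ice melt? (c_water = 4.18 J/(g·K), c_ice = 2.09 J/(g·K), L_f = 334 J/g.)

Cooling the water to 0 °C releases 646·4.18·22.3 = 60216 J.
Of that, 615·2.09·11 = 14139 J goes to bring the ice to 0 °C, leaving 46077 J.
Melting all 615 g of ice would need 615·334 = 205410 J.
46077 J < 205410 J, so only part of the ice melts and the system sits at 0 °C.
m_melted·334 = 46077  ⇒  m_melted ≈ 138 g.

m_melted ≈ 138 g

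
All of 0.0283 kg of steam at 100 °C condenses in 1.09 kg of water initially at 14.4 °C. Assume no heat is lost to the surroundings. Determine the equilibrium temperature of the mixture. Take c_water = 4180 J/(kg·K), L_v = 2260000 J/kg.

T_f ≈ 30.2 °C

Taking heat into each body as positive, Σ m c ΔT = 0:
steam→water at 100 °C releases m L_v = 0.0283×2260000 = 63958
  condensed water 100 °C→T: 118.29(T − 100)
  original water: 4556.2(T − 14.4)
4674.5 T = 63958 + 11829 + 65609 = 141397
T ≈ 30.25 °C (< 100 °C, so full condensation is consistent).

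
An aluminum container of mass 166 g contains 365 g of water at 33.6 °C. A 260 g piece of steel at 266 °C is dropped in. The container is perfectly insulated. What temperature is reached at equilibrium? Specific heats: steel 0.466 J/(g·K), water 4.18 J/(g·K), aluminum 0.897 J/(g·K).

T_f ≈ 49.3 °C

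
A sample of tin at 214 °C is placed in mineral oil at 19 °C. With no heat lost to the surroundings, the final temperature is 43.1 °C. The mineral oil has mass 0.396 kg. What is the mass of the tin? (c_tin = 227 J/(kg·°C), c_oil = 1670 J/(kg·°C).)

Heat lost by the tin = heat gained by the oil:
m·227·(214 − 43.1) = 0.396·1670·(43.1 − 19)
38794 m = 15938  ⇒  m ≈ 0.4108 kg

m ≈ 0.411 kg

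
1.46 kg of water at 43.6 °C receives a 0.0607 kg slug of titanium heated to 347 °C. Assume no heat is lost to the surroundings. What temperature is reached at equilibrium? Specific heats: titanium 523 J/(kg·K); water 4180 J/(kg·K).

T_f ≈ 45.2 °C

Heat gained plus heat lost sum to zero:
0.0607×523×(T − 347) + 1.46×4180×(T − 43.6) = 0
6134.5 T = 277098
T = 277098 / 6134.5 = 45.2 °C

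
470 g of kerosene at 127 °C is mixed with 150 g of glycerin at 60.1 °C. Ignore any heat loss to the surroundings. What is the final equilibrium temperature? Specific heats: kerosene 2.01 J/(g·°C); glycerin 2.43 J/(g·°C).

T_f ≈ 108.4 °C

Set heat shed by the hot body equal to heat absorbed by the cold body:
470×2.01×(127 − T) = 150×2.43×(T − 60.1)
944.7(127 − T) = 364.5(T − 60.1)
1309.2 T = 141883  ⇒  T ≈ 108.37 °C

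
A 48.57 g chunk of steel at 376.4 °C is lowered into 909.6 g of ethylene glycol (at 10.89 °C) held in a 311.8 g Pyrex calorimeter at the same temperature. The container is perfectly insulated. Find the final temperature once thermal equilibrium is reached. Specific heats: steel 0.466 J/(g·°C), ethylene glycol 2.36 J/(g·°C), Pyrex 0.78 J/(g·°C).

Net heat exchanged in the isolated system is zero:
48.57*0.466*(T − 376.4) + 909.6*2.36*(T − 10.89) + 311.8*0.78*(T − 10.89) = 0
22.63(T − 376.4) + 2146.7(T − 10.89) + 243.2(T − 10.89) = 0
(22.63 + 2146.7 + 243.2) T = 22.63*376.4 + 2146.7*10.89 + 243.2*10.89
T ≈ 14.32 °C

T_f ≈ 14.3 °C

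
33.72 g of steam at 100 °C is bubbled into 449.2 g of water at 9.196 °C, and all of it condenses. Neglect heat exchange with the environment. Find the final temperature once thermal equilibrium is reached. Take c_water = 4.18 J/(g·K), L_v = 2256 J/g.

Heat gained plus heat lost sum to zero:
latent heat released on condensation: 33.72·2256 = 76072; condensed water 100 °C→T: 140.95(T − 100); original water: 1877.7(T − 9.196)
2018.6 T = 76072 + 14095 + 17267 = 107434
T ≈ 53.22 °C, under the boiling point, so the assumption holds.

T_f ≈ 53.2 °C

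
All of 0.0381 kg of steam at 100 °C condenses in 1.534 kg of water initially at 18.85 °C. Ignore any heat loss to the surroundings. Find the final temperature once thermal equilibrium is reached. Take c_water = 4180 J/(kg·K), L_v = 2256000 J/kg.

Energy conservation, ΣQ = 0:
steam→water at 100 °C releases m L_v = 0.0381×2256000 = 85954
  condensed water 100 °C→T: 159.26(T − 100)
  water warms: 1.534×4180×(T − 18.85) = 6412.1(T − 18.85)
6571.4 T = 85954 + 15926 + 120868 = 222748
T ≈ 33.90 °C, under the boiling point, so the assumption holds.

T_f ≈ 33.9 °C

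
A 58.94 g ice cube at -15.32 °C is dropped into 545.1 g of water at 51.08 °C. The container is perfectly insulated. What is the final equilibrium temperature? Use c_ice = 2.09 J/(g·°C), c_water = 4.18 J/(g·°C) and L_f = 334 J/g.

T_f ≈ 37.6 °C

Let T be the final temperature. ΣQ_i = 0:
warm ice to 0 °C: 58.94·2.09·(0 − (-15.32)) = 1887.2
  fusion: m_ice L_f = 58.94·334 = 19686
  warm the meltwater: 246.37 T
  water cools: 545.1·4.18·(T − 51.08) = 2278.5(T − 51.08)
2524.9 T = 116387 − 21573 = 94814
T ≈ 37.55 °C — above 0 °C, consistent with complete melting.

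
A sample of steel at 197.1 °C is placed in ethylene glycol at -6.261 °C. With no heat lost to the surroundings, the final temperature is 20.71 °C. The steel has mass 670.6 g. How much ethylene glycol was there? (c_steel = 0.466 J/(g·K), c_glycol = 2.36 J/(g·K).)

m ≈ 866 g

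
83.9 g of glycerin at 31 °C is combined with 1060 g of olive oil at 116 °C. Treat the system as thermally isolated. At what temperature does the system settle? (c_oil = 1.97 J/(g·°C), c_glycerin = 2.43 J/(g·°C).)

Setting the total heat transfer to zero:
1060*1.97*(T − 116) + 83.9*2.43*(T − 31) = 0
2292.1 T = 248551
T = 248551 / 2292.1 = 108 °C

T_f ≈ 108.4 °C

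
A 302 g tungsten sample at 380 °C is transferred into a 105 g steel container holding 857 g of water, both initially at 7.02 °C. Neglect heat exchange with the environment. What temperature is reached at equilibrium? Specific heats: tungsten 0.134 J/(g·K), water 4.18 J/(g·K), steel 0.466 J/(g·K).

T_f ≈ 11.1 °C

Energy conservation, ΣQ = 0:
302·0.134·(T − 380) + 857·4.18·(T − 7.02) + 105·0.466·(T − 7.02) = 0
40.47(T − 380) + 3582.3(T − 7.02) + 48.93(T − 7.02) = 0
(40.47 + 3582.3 + 48.93) T = 40.47·380 + 3582.3·7.02 + 48.93·7.02
T = 40869/3671.7 ≈ 11.13 °C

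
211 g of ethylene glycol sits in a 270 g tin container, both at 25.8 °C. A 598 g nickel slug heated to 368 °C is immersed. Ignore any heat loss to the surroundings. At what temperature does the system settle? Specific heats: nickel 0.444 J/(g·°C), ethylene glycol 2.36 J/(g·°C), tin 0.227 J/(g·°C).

T_f ≈ 136.0 °C

Energy conservation, ΣQ = 0:
598·0.444·(T − 368) + 211·2.36·(T − 25.8) + 270·0.227·(T − 25.8) = 0
265.51(T − 368) + 497.96(T − 25.8) + 61.29(T − 25.8) = 0
(265.51 + 497.96 + 61.29) T = 265.51·368 + 497.96·25.8 + 61.29·25.8
T ≈ 135.96 °C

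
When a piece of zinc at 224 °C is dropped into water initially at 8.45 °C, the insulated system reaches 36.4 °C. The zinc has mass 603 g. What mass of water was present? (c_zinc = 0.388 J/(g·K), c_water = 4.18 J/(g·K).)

m ≈ 376 g

Heat lost by the zinc = heat gained by the water:
603×0.388×(224 − 36.4) = m×4.18×(36.4 − 8.45)
116.83 m = 43892  ⇒  m ≈ 375.7 g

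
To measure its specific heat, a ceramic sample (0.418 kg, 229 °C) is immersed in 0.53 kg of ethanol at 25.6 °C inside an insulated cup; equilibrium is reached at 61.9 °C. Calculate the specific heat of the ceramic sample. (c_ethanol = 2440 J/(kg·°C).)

c ≈ 672 J/(kg·°C)

m_s c (T_s − T_f) = m_ethanol c_ethanol (T_f − T_0):
0.418×c×(229 − 61.9) = 0.53×2440×(61.9 − 25.6)
69.85 c = 46943  ⇒  c ≈ 672.1 J/(kg·°C)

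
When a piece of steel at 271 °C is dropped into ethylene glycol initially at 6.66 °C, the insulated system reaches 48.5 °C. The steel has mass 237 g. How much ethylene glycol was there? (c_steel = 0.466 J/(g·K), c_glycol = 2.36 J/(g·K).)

m ≈ 249 g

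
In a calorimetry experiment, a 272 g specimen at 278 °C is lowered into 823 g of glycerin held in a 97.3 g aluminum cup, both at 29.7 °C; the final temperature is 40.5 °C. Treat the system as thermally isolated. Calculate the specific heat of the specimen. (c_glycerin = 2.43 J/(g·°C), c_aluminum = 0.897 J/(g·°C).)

c ≈ 0.349 J/(g·°C)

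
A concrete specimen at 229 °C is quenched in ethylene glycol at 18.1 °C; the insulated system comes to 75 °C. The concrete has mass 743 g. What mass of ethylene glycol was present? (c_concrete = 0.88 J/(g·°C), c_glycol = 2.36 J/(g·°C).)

|Q_concrete| = |Q_glycol|:
743×0.88×(229 − 75) = m×2.36×(75 − 18.1)
134.28 m = 100691  ⇒  m ≈ 749.8 g

m ≈ 750 g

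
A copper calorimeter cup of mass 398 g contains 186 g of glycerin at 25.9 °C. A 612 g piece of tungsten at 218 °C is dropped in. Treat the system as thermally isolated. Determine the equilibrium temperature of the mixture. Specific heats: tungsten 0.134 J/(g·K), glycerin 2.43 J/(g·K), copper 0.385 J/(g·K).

T_f ≈ 48.8 °C

Conservation of energy gives ΣQ = 0:
612·0.134·(T − 218) + 186·2.43·(T − 25.9) + 398·0.385·(T − 25.9) = 0
82.01(T − 218) + 451.98(T − 25.9) + 153.23(T − 25.9) = 0
687.22 T = 33553
T ≈ 48.82 °C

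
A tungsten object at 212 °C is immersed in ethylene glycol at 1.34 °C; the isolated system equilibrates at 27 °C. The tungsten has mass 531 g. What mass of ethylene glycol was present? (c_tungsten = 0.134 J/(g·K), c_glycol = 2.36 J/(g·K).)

m ≈ 217 g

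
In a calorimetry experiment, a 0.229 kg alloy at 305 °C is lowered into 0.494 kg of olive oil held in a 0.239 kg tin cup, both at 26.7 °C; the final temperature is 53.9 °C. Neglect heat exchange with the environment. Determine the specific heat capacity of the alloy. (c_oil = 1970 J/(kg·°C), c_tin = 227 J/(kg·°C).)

c ≈ 486 J/(kg·°C)

Energy conservation, ΣQ = 0:
0.229·c·(53.9 − 305) + 0.494·1970·(53.9 − 26.7) + 0.239·227·(53.9 − 26.7) = 0
-57.5 c = -27946
c = -27946/-57.5 ≈ 486 J/(kg·°C)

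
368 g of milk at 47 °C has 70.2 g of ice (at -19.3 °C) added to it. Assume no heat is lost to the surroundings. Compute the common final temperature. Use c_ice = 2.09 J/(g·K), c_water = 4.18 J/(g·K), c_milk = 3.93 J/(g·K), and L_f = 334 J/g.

Sum of m c ΔT and latent-heat terms is zero:
warm ice to 0 °C: 70.2·2.09·(0 − (-19.3)) = 2831.7
  melt ice: 70.2·334 = 23447
  warm the meltwater: 293.44 T
  milk cools: 368·3.93·(T − 47) = 1446.2(T − 47)
1739.7 T = 67973 − 26278 = 41695
T ≈ 23.97 °C — above 0 °C, consistent with complete melting.

T_f ≈ 24.0 °C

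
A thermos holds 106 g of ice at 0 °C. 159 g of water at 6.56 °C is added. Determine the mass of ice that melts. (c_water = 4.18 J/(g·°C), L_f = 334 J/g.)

m_melted ≈ 13.1 g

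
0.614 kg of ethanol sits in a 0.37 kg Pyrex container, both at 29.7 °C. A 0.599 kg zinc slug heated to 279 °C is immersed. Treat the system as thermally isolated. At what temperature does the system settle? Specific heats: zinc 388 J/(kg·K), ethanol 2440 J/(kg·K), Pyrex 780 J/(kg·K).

T_f ≈ 58.4 °C

T_f = Σ m_i c_i T_i / Σ m_i c_i:
T_f = (232.41×279 + 1498.2×29.7 + 288.6×29.7) / (232.41 + 1498.2 + 288.6)
    = 117910 / 2019.2 ≈ 58.40 °C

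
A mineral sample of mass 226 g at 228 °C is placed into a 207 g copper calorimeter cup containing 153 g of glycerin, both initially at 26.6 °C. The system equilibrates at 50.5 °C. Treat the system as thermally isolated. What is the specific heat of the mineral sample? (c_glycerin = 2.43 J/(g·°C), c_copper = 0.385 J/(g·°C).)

c ≈ 0.269 J/(g·°C)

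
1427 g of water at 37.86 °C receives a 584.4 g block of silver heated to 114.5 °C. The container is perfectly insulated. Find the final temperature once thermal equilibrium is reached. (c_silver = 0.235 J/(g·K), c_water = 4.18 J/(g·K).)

T_f ≈ 39.6 °C

Heat gained plus heat lost sum to zero:
584.4*0.235*(T − 114.5) + 1427*4.18*(T − 37.86) = 0
(137.33 + 5964.9) T = 137.33*114.5 + 5964.9*37.86
T ≈ 39.58 °C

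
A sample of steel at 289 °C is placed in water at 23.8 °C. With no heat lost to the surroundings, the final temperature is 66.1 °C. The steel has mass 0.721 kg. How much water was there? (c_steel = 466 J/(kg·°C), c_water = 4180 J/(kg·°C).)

m ≈ 0.424 kg

|Q_steel| = |Q_water|:
0.721·466·(289 − 66.1) = m·4180·(66.1 − 23.8)
176814 m = 74891  ⇒  m ≈ 0.4236 kg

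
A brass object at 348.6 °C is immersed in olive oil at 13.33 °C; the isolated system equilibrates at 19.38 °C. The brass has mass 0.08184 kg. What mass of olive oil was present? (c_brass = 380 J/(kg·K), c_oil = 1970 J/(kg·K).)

m ≈ 0.859 kg

|Q_brass| = |Q_oil|:
0.08184·380·(348.6 − 19.38) = m·1970·(19.38 − 13.33)
11918 m = 10238  ⇒  m ≈ 0.859 kg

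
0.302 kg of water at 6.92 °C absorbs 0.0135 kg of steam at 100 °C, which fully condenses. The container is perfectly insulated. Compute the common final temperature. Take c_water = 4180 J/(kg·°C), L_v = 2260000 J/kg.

T_f ≈ 34.0 °C

Taking heat into each body as positive, Σ m c ΔT = 0:
steam→water at 100 °C releases m L_v = 0.0135·2260000 = 30510
  condensate cools 100→T: 0.0135·4180·(T − 100) = 56.43(T − 100)
  water warms: 0.302·4180·(T − 6.92) = 1262.4(T − 6.92)
1318.8 T = 30510 + 5643 + 8735.5 = 44889
T ≈ 34.04 °C — below 100 °C, confirming all the steam condensed.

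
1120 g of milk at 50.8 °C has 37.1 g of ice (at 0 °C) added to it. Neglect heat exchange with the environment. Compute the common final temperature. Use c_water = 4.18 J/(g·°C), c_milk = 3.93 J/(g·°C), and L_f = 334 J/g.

T_f ≈ 46.4 °C

Energy balance with sensible and latent terms:
fusion: m_ice L_f = 37.1·334 = 12391
  meltwater 0→T: 37.1·4.18·T = 155.08 T
  milk cools: 1120·3.93·(T − 50.8) = 4401.6(T − 50.8)
4556.7 T = 223601 − 12391 = 211210
T ≈ 46.35 °C. Since T > 0 °C, the all-ice-melts assumption holds.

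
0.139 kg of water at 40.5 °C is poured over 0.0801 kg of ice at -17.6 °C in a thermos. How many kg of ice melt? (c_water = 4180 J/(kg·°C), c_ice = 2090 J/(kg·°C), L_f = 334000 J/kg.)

m_melted ≈ 0.0616 kg

Heat available from the water dropping to 0 °C: 0.139×4180×40.5 = 23531 J.
Warming the ice to 0 °C takes 0.0801×2090×17.6 = 2946.4 J, leaving 20585 J for melting.
To melt every bit of ice: 0.0801×334000 = 26753 J.
20585 J < 26753 J, so only part of the ice melts and the system sits at 0 °C.
m_melted×334000 = 20585  ⇒  m_melted ≈ 0.06163 kg.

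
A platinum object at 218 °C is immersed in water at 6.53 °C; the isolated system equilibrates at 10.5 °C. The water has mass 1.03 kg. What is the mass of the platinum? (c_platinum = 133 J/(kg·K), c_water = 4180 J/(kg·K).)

Conservation of energy gives ΣQ = 0:
m×133×(10.5 − 218) + 1.03×4180×(10.5 − 6.53) = 0
-27598 m = -17092
m = -17092/-27598 ≈ 0.6193 kg

m ≈ 0.619 kg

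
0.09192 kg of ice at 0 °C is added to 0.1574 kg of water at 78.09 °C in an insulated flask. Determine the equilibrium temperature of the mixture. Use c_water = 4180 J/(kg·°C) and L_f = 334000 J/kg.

Heat gained plus heat lost sum to zero:
latent heat to melt: 0.09192×334000 = 30701
  warm the meltwater: 384.23 T
  water cools: 0.1574×4180×(T − 78.09) = 657.93(T − 78.09)
1042.2 T = 51378 − 30701 = 20677
T ≈ 19.84 °C. Since T > 0 °C, the all-ice-melts assumption holds.

T_f ≈ 19.8 °C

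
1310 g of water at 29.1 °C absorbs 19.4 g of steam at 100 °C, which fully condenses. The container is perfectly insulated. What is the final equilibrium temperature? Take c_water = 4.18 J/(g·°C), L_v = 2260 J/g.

Setting the total heat transfer to zero:
latent heat released on condensation: 19.4×2260 = 43844; condensate cools 100→T: 19.4×4.18×(T − 100) = 81.09(T − 100); original water: 5475.8(T − 29.1)
5556.9 T = 43844 + 8109.2 + 159346 = 211299
T ≈ 38.02 °C (< 100 °C, so full condensation is consistent).

T_f ≈ 38.0 °C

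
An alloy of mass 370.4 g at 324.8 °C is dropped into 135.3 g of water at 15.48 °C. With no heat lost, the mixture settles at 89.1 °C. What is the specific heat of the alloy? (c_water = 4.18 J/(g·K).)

c ≈ 0.477 J/(g·K)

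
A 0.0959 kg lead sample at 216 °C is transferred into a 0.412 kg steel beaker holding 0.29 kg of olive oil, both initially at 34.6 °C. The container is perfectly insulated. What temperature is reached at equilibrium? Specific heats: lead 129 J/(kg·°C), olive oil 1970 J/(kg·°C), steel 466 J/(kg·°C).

T_f ≈ 37.5 °C

Heat gained plus heat lost sum to zero:
0.0959*129*(T − 216) + 0.29*1970*(T − 34.6) + 0.412*466*(T − 34.6) = 0
12.37(T − 216) + 571.3(T − 34.6) + 191.99(T − 34.6) = 0
775.66 T = 29082
T = 29082/775.66 ≈ 37.49 °C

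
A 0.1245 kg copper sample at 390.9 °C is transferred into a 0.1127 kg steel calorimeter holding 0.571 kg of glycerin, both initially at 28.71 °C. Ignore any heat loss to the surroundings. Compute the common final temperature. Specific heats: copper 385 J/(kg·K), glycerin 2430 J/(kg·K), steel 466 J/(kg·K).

Energy conservation, ΣQ = 0:
0.1245·385·(T − 390.9) + 0.571·2430·(T − 28.71) + 0.1127·466·(T − 28.71) = 0
1488 T = 60081
T = 60081 / 1488 = 40.4 °C

T_f ≈ 40.4 °C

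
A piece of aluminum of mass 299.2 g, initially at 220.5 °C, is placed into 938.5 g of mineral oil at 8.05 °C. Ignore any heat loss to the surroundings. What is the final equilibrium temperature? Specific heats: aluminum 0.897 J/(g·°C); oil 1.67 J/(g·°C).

T_f ≈ 39.1 °C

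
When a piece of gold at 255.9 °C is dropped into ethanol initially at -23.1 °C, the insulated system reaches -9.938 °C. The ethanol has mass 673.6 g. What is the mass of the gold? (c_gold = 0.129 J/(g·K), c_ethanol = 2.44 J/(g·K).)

m ≈ 631 g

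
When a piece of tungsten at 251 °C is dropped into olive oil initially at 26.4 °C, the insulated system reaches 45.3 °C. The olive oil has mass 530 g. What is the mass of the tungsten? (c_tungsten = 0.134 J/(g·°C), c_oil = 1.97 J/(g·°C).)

Let T be the final temperature. ΣQ_i = 0:
m·0.134·(45.3 − 251) + 530·1.97·(45.3 − 26.4) = 0
-27.56 m = -19733
m = -19733/-27.56 ≈ 715.9 g

m ≈ 716 g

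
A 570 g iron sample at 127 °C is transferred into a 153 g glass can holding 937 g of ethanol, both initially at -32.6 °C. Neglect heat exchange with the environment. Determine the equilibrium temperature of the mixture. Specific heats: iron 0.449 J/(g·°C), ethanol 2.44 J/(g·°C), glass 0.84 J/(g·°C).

T_f ≈ -17.3 °C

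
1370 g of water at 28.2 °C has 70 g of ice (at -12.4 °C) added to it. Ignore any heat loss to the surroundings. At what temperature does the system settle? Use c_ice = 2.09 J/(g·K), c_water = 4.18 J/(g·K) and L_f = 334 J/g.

Taking heat into each body as positive, Σ m c ΔT = 0:
warm ice to 0 °C: 70×2.09×(0 − (-12.4)) = 1814.1
  melt ice: 70×334 = 23380
  warm the meltwater: 292.6 T
  water cools: 1370×4.18×(T − 28.2) = 5726.6(T − 28.2)
6019.2 T = 161490 − 25194 = 136296
T ≈ 22.64 °C. Since T > 0 °C, the all-ice-melts assumption holds.

T_f ≈ 22.6 °C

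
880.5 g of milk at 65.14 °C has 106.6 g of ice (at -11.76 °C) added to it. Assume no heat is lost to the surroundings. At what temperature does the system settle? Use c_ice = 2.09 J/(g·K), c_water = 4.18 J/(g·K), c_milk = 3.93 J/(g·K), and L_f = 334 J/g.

T_f ≈ 47.9 °C

Energy conservation, ΣQ = 0:
ice -11.76→0 °C: 106.6×2.09×11.76 = 2620.1
  latent heat to melt: 106.6×334 = 35604
  warm the meltwater: 445.59 T
  milk: 3460.4(T − 65.14)
3906 T = 225408 − 38224 = 187184
T ≈ 47.92 °C — above 0 °C, consistent with complete melting.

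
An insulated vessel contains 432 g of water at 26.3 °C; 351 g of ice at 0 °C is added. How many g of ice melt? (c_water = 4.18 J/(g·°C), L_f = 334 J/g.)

Water can give up m c ΔT = 432×4.18×26.3 = 47491 J before reaching 0 °C.
Fully melting the ice requires m_ice L_f = 351×334 = 117234 J.
That's not enough to melt it all — equilibrium is at 0 °C with ice remaining.
Mass melted = 47491/334 ≈ 142.2 g.

m_melted ≈ 142 g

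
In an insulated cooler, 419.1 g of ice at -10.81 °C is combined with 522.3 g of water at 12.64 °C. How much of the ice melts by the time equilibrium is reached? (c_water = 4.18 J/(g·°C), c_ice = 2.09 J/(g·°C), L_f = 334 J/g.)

Cooling the water to 0 °C releases 522.3×4.18×12.64 = 27596 J.
Of that, 419.1×2.09×10.81 = 9468.7 J goes to bring the ice to 0 °C, leaving 18127 J.
Melting all 419.1 g of ice would need 419.1×334 = 139979 J.
That's not enough to melt it all — equilibrium is at 0 °C with ice remaining.
m_melt = 18127 / L_f = 54.27 g.

m_melted ≈ 54.3 g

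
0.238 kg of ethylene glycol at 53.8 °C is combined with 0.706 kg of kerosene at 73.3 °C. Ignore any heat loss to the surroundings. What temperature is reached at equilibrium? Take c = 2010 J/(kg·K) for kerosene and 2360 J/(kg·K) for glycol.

T_f ≈ 67.8 °C

Heat lost by the kerosene equals heat gained by the glycol:
0.706×2010×(73.3 − T) = 0.238×2360×(T − 53.8)
1419.1(73.3 − T) = 561.68(T − 53.8)
1980.7 T = 134235  ⇒  T ≈ 67.77 °C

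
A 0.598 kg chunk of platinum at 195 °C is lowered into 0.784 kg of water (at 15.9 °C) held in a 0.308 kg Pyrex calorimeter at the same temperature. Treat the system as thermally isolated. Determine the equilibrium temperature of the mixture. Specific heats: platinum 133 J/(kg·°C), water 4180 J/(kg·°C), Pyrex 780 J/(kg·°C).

T_f ≈ 19.9 °C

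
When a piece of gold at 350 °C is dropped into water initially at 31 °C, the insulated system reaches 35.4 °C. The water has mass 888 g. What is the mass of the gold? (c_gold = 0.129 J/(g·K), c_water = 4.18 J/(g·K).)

m ≈ 402 g

Heat gained plus heat lost sum to zero:
m×0.129×(35.4 − 350) + 888×4.18×(35.4 − 31) = 0
-40.58 m = -16332
m = -16332/-40.58 ≈ 402.4 g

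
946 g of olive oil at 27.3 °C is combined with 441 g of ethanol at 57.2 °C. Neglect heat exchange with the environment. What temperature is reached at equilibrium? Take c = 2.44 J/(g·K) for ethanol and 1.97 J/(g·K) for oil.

T_f ≈ 38.2 °C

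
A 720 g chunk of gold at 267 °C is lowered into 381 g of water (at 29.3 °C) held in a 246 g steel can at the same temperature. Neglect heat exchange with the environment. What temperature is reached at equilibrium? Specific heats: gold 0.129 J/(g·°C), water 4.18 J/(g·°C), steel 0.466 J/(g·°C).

T_f ≈ 41.6 °C

Energy conservation, ΣQ = 0:
720*0.129*(T − 267) + 381*4.18*(T − 29.3) + 246*0.466*(T − 29.3) = 0
1800.1 T = 74820
T = 74820/1800.1 ≈ 41.56 °C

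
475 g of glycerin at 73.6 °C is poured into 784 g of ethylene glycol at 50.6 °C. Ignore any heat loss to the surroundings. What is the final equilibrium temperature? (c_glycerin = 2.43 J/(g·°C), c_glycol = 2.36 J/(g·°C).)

T_f ≈ 59.4 °C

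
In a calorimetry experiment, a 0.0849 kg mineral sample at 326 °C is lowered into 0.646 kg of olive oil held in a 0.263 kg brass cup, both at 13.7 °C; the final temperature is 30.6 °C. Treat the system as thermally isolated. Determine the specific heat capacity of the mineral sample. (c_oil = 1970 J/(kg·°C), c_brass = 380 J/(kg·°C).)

c ≈ 925 J/(kg·°C)

Net heat exchanged in the isolated system is zero:
0.0849·c·(30.6 − 326) + 0.646·1970·(30.6 − 13.7) + 0.263·380·(30.6 − 13.7) = 0
-25.08 c = -23196
c = -23196/-25.08 ≈ 924.9 J/(kg·°C)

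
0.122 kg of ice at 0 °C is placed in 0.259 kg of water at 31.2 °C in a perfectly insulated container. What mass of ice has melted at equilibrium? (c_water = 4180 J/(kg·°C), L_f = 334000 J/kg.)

Heat available from the water dropping to 0 °C: 0.259·4180·31.2 = 33778 J.
Melting all 0.122 kg of ice would need 0.122·334000 = 40748 J.
Since 33778 < 40748 J, not all the ice melts; equilibrium is at 0 °C.
Mass melted = 33778/334000 ≈ 0.1011 kg.

m_melted ≈ 0.101 kg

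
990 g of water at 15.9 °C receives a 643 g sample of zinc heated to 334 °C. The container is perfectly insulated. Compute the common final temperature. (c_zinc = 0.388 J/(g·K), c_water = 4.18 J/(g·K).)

T_f is the heat-capacity-weighted average of the initial temperatures:
T_f = (249.48×334 + 4138.2×15.9) / (249.48 + 4138.2)
    = 149125 / 4387.7 ≈ 33.99 °C

T_f ≈ 34.0 °C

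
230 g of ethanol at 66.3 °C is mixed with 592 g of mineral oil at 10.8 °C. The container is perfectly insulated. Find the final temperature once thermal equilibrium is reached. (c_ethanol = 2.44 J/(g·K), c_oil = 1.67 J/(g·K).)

T_f ≈ 30.9 °C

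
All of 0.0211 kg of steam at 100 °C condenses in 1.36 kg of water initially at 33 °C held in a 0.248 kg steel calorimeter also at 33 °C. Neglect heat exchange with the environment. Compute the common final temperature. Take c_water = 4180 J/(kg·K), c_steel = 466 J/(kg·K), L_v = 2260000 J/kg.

T_f ≈ 42.1 °C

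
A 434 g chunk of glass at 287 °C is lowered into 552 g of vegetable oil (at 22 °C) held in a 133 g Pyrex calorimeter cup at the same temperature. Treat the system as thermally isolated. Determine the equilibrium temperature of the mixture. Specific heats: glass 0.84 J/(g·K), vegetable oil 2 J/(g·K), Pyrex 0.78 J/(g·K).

T_f ≈ 83.4 °C

Heat gained plus heat lost sum to zero:
434×0.84×(T − 287) + 552×2×(T − 22) + 133×0.78×(T − 22) = 0
364.56(T − 287) + 1104(T − 22) + 103.74(T − 22) = 0
1572.3 T = 131199
T ≈ 83.44 °C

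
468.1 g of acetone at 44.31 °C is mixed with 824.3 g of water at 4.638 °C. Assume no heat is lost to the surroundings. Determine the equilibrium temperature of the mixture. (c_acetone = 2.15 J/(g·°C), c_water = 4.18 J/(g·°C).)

Setting the total heat transfer to zero:
468.1·2.15·(T − 44.31) + 824.3·4.18·(T − 4.638) = 0
1006.4(T − 44.31) + 3445.6(T − 4.638) = 0
(1006.4 + 3445.6) T = 1006.4·44.31 + 3445.6·4.638
T = 60575/4452 ≈ 13.61 °C

T_f ≈ 13.6 °C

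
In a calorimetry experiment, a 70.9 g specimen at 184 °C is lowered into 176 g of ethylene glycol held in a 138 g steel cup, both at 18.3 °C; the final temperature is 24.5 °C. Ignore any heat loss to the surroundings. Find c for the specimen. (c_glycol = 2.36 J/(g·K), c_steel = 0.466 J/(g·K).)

Net heat exchanged in the isolated system is zero:
70.9·c·(24.5 − 184) + 176·2.36·(24.5 − 18.3) + 138·0.466·(24.5 − 18.3) = 0
-11309 c = -2973.9
c = -2973.9/-11309 ≈ 0.263 J/(g·K)

c ≈ 0.263 J/(g·K)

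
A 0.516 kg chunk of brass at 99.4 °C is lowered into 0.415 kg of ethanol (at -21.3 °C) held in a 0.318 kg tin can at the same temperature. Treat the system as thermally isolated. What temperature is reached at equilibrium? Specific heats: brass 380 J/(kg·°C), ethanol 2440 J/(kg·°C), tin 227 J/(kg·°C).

With ΣQ=0 the equilibrium temperature is the m·c-weighted mean:
T_f = (196.08*99.4 + 1012.6*(-21.3) + 72.19*(-21.3)) / (196.08 + 1012.6 + 72.19)
    = -3615.6 / 1280.9 ≈ -2.82 °C

T_f ≈ -2.8 °C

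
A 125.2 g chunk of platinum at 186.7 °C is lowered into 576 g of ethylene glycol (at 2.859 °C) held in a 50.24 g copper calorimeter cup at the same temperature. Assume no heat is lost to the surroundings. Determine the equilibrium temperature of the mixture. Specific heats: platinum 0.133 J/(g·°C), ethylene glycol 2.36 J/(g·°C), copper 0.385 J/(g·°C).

Let T be the final temperature. ΣQ_i = 0:
125.2*0.133*(T − 186.7) + 576*2.36*(T − 2.859) + 50.24*0.385*(T − 2.859) = 0
16.65(T − 186.7) + 1359.4(T − 2.859) + 19.34(T − 2.859) = 0
1395.4 T = 7050.6
T = 7050.6 / 1395.4 = 5.05 °C

T_f ≈ 5.1 °C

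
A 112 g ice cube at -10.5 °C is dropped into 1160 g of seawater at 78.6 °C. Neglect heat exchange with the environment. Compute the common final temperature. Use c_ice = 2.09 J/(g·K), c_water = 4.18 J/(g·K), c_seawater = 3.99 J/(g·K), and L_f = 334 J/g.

T_f ≈ 63.6 °C

Energy conservation, ΣQ = 0:
warm ice to 0 °C: 112×2.09×(0 − (-10.5)) = 2457.8
  latent heat to melt: 112×334 = 37408
  meltwater 0→T: 112×4.18×T = 468.16 T
  seawater: 4628.4(T − 78.6)
5096.6 T = 363792 − 39866 = 323926
T ≈ 63.56 °C. Since T > 0 °C, the all-ice-melts assumption holds.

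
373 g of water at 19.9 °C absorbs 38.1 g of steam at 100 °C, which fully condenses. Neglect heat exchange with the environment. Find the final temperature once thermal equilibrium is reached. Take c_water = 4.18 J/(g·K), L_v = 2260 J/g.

Heat gained plus heat lost sum to zero:
steam→water at 100 °C releases m L_v = 38.1×2260 = 86106
  condensed water 100 °C→T: 159.26(T − 100)
  original water: 1559.1(T − 19.9)
1718.4 T = 86106 + 15926 + 31027 = 133059
T ≈ 77.43 °C (< 100 °C, so full condensation is consistent).

T_f ≈ 77.4 °C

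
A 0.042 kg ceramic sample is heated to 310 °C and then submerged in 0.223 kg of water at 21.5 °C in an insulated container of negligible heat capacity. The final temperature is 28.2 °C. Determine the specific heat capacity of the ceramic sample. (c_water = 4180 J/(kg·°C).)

Heat lost by the ceramic sample = heat gained by the water:
0.042×c×(310 − 28.2) = 0.223×4180×(28.2 − 21.5)
11.84 c = 6245.3  ⇒  c ≈ 527.7 J/(kg·°C)

c ≈ 528 J/(kg·°C)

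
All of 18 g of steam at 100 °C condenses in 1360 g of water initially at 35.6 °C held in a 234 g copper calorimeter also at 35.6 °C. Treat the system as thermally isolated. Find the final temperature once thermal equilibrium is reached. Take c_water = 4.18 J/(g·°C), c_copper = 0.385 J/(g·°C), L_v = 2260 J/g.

T_f ≈ 43.4 °C

Energy conservation, ΣQ = 0:
latent heat released on condensation: 18×2260 = 40680; condensed water 100 °C→T: 75.24(T − 100); water warms: 1360×4.18×(T − 35.6) = 5684.8(T − 35.6); copper cup: 234×0.385×(T − 35.6) = 90.09(T − 35.6)
5850.1 T = 40680 + 7524 + 205586 = 253790
T ≈ 43.38 °C, under the boiling point, so the assumption holds.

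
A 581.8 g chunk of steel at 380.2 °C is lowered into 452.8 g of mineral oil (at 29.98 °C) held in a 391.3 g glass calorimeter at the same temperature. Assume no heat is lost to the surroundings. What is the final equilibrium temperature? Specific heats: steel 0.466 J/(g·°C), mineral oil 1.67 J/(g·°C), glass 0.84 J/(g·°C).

Conservation of energy gives ΣQ = 0:
581.8*0.466*(T − 380.2) + 452.8*1.67*(T − 29.98) + 391.3*0.84*(T − 29.98) = 0
271.12(T − 380.2) + 756.18(T − 29.98) + 328.69(T − 29.98) = 0
(271.12 + 756.18 + 328.69) T = 271.12*380.2 + 756.18*29.98 + 328.69*29.98
T = 135604/1356 ≈ 100.00 °C

T_f ≈ 100.0 °C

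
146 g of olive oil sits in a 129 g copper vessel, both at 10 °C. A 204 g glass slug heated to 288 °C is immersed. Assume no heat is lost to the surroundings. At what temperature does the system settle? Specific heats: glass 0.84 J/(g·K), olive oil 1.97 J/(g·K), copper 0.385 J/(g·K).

Conservation of energy gives ΣQ = 0:
204·0.84·(T − 288) + 146·1.97·(T − 10) + 129·0.385·(T − 10) = 0
171.36(T − 288) + 287.62(T − 10) + 49.66(T − 10) = 0
(171.36 + 287.62 + 49.66) T = 171.36·288 + 287.62·10 + 49.66·10
T = 52725 / 508.64 = 104 °C

T_f ≈ 103.7 °C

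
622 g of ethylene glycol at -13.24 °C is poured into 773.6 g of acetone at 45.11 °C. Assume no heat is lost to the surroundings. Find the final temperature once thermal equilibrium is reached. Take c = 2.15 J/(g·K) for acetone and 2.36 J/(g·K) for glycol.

T_f ≈ 17.8 °C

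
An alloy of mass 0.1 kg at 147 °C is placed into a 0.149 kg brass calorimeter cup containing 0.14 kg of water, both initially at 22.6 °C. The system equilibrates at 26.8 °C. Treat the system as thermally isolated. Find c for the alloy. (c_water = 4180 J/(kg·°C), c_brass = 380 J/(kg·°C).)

c ≈ 224 J/(kg·°C)

Energy conservation, ΣQ = 0:
0.1×c×(26.8 − 147) + 0.14×4180×(26.8 − 22.6) + 0.149×380×(26.8 − 22.6) = 0
-12.02 c = -2695.6
c = -2695.6/-12.02 ≈ 224.3 J/(kg·°C)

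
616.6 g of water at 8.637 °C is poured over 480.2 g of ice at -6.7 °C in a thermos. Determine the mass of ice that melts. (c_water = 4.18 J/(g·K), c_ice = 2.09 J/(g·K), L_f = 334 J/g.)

m_melted ≈ 46.5 g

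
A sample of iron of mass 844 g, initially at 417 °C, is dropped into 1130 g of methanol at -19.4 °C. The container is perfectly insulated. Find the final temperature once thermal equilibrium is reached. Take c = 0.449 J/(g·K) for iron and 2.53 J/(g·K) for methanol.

T_f ≈ 31.7 °C

Net heat exchanged in the isolated system is zero:
844×0.449×(T − 417) + 1130×2.53×(T − (-19.4)) = 0
378.96(T − 417) + 2858.9(T − (-19.4)) = 0
(378.96 + 2858.9) T = 378.96×417 + 2858.9×(-19.4)
T = 102562 / 3237.9 = 31.7 °C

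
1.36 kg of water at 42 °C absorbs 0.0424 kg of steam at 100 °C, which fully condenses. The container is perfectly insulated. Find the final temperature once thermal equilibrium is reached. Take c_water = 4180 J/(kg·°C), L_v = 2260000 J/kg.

Net heat exchanged in the isolated system is zero:
condense steam: −0.0424×2260000 = −95824; condensed water 100 °C→T: 177.23(T − 100); water warms: 1.36×4180×(T − 42) = 5684.8(T − 42)
5862 T = 95824 + 17723 + 238762 = 352309
T ≈ 60.10 °C, under the boiling point, so the assumption holds.

T_f ≈ 60.1 °C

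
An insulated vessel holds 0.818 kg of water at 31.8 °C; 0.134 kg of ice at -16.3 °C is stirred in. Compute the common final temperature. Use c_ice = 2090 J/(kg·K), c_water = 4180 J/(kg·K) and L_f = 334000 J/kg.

T_f ≈ 14.9 °C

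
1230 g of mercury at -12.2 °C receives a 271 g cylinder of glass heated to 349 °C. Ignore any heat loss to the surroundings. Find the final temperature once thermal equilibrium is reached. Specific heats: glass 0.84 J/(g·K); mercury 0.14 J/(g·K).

With ΣQ=0 the equilibrium temperature is the m·c-weighted mean:
T_f = (227.64·349 + 172.2·(-12.2)) / (227.64 + 172.2)
    = 77346 / 399.84 ≈ 193.44 °C

T_f ≈ 193.4 °C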